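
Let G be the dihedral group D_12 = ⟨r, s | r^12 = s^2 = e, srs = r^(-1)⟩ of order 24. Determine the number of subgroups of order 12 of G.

|G| = 24 and 12 | 24, so subgroups of order 12 are possible by Lagrange.
The subgroups of order 12 are: {e, r, r^2, r^3, r^4, r^5, r^6, r^7, r^8, r^9, r^10, r^11}; {e, r^2, r^4, r^6, r^8, r^10, s, r^2s, r^4s, r^6s, r^8s, r^10s}; {e, r^2, r^4, r^6, r^8, r^10, rs, r^3s, r^5s, r^7s, r^9s, r^11s}.
So G has 3 subgroups of order 12.

3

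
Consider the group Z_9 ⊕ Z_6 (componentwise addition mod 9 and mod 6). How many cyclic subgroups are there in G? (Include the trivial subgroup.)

A cyclic subgroup of order d is generated by each of its φ(d) elements of order d, so the cyclic subgroups of order d number (#elements of order d)/φ(d).
Cyclic subgroups by order — order 1: 1; order 2: 1; order 3: 4; order 6: 4; order 9: 3; order 18: 3.
Total: 16.

16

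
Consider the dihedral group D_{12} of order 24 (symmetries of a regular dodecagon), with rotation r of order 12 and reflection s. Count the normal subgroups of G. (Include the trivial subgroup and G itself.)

G has 34 subgroups. Checking conjugation-invariance by order — order 1: 1/1 normal; order 2: 1/13 normal; order 3: 1/1 normal; order 4: 1/7 normal; order 6: 1/5 normal; order 8: 0/3 normal; order 12: 3/3 normal; order 24: 1/1 normal.
Total normal subgroups: 9.

9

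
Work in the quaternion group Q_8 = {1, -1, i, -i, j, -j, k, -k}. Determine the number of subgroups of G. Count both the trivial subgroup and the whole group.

6

|G| = 8, so by Lagrange every subgroup order divides 8. Divisors: 1, 2, 4, 8.
Subgroups by order — order 1: 1; order 2: 1; order 4: 3; order 8: 1.
Total: 1 + 1 + 3 + 1 = 6.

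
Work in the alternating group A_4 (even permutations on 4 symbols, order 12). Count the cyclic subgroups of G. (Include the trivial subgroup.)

8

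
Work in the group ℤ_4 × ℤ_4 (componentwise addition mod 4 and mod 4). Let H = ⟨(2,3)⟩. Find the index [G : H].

4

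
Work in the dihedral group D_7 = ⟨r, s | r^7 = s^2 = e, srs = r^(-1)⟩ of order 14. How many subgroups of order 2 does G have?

7

|G| = 14 and 2 | 14, so subgroups of order 2 are possible by Lagrange.
The subgroups of order 2 are: {e, r^2s}; {e, r^3s}; {e, r^4s}; {e, r^5s}; … (7 in all).
So G has 7 subgroups of order 2.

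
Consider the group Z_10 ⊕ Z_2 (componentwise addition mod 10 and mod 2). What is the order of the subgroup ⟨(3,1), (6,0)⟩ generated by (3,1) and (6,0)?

10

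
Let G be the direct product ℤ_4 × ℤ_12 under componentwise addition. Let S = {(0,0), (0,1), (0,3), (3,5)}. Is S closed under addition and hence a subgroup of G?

No

(0,1) ∈ S but its inverse (0,11) ∉ S, so S is not a subgroup.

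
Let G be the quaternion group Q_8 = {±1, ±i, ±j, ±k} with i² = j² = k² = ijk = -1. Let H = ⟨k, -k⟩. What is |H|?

|⟨k⟩| = 4 and |⟨-k⟩| = 4, so |H| is a multiple of lcm(4, 4) = 4 and divides |G| = 8.
Closing under the operation: H = {1, -1, k, -k}, so |H| = 4.

4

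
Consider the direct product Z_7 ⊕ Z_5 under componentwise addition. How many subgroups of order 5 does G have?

1

|G| = 35 and 5 | 35, so subgroups of order 5 are possible by Lagrange.
The subgroups of order 5 are: {(0,0), (0,1), (0,2), (0,3), (0,4)}.
So G has 1 subgroup of order 5.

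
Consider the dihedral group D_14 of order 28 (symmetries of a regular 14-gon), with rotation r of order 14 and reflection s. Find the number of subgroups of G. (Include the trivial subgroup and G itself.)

|G| = 28, so by Lagrange every subgroup order divides 28. Divisors: 1, 2, 4, 7, 14, 28.
Subgroups by order — order 1: 1; order 2: 15; order 4: 7; order 7: 1; order 14: 3; order 28: 1.
Total: 1 + 15 + 7 + 1 + 3 + 1 = 28.

28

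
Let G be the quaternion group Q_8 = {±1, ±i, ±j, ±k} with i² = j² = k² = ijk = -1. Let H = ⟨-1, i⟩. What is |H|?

|⟨-1⟩| = 2 and |⟨i⟩| = 4, so |H| is a multiple of lcm(2, 4) = 4 and divides |G| = 8.
Closing under the operation: H = {1, -1, i, -i}, so |H| = 4.

4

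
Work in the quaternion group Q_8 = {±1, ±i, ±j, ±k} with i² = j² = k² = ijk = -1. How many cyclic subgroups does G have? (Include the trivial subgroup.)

A cyclic subgroup of order d is generated by each of its φ(d) elements of order d, so the cyclic subgroups of order d number (#elements of order d)/φ(d).
Cyclic subgroups by order — order 1: 1; order 2: 1; order 4: 3.
Total: 5.

5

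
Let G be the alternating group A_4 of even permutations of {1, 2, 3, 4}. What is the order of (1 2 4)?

Computing powers of (1 2 4): the smallest k with ((1 2 4))^k = e is k = 3.

3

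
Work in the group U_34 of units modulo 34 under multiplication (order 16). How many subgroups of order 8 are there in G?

1

|G| = 16 and 8 | 16, so subgroups of order 8 are possible by Lagrange.
The subgroups of order 8 are: {1, 9, 13, 15, 19, 21, 25, 33}.
So G has 1 subgroup of order 8.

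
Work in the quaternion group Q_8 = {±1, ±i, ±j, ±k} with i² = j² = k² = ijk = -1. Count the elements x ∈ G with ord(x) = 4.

The elements of order 4 are: i, -i, j, -j, k, -k.
That's 6.

6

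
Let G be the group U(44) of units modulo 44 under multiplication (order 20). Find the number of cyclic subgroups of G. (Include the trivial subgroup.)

8

Group the elements of G by the cyclic subgroup they generate; each cyclic subgroup of order d accounts for φ(d) elements.
Cyclic subgroups by order — order 1: 1; order 2: 3; order 5: 1; order 10: 3.
Total: 8.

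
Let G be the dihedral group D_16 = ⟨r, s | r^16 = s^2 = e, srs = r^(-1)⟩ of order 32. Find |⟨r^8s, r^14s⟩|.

|⟨r^8s⟩| = 2 and |⟨r^14s⟩| = 2, so |H| is a multiple of lcm(2, 2) = 2 and divides |G| = 32.
Closing under the operation: H = {e, r^2, r^4, r^6, r^8, r^10, r^12, r^14, s, r^2s, r^4s, r^6s, r^8s, r^10s, r^12s, r^14s}, so |H| = 16.

16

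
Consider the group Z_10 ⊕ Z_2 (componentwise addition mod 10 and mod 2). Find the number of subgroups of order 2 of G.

|G| = 20 and 2 | 20, so subgroups of order 2 are possible by Lagrange.
The subgroups of order 2 are: {(0,0), (0,1)}; {(0,0), (5,0)}; {(0,0), (5,1)}.
So G has 3 subgroups of order 2.

3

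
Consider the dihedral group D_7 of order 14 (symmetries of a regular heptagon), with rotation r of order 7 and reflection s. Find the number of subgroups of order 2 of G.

7

|G| = 14 and 2 | 14, so subgroups of order 2 are possible by Lagrange.
The subgroups of order 2 are: {e, r^2s}; {e, r^3s}; {e, r^4s}; {e, r^5s}; … (7 in all).
So G has 7 subgroups of order 2.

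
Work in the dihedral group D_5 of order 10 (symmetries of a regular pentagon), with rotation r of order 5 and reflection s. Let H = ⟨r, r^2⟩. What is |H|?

|⟨r⟩| = 5 and |⟨r^2⟩| = 5, so |H| is a multiple of lcm(5, 5) = 5 and divides |G| = 10.
Closing under the operation: H = {e, r, r^2, r^3, r^4}, so |H| = 5.

5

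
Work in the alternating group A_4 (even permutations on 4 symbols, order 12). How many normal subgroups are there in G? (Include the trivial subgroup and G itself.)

3

G has 10 subgroups. Checking conjugation-invariance by order — order 1: 1/1 normal; order 2: 0/3 normal; order 3: 0/4 normal; order 4: 1/1 normal; order 12: 1/1 normal.
Total normal subgroups: 3.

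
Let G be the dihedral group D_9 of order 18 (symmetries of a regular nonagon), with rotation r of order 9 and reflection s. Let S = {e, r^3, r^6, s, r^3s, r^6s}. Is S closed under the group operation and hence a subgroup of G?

Yes

|S| = 6 divides |G| = 18, consistent with Lagrange.
S contains the identity, every element's inverse is in S, and S is closed under ·: it is a subgroup.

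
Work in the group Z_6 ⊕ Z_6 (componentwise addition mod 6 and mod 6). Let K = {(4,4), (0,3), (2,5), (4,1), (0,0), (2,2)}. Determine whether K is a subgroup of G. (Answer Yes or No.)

Yes

|K| = 6 divides |G| = 36, consistent with Lagrange.
K contains the identity, every element's inverse is in K, and K is closed under +: it is a subgroup.
In fact K = ⟨(2,5)⟩.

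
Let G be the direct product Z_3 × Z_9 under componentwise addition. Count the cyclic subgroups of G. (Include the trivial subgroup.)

8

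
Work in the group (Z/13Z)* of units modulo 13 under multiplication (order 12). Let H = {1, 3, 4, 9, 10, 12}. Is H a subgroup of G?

|H| = 6 divides |G| = 12, consistent with Lagrange.
H contains the identity, every element's inverse is in H, and H is closed under ·: it is a subgroup.
In fact H = ⟨4⟩.

Yes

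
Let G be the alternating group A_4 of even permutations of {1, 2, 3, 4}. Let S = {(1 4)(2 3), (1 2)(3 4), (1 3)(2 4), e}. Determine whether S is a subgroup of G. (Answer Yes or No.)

Yes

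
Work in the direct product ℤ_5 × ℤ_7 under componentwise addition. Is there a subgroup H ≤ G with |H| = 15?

15 does not divide |G| = 35, so by Lagrange no subgroup of order 15 exists.

No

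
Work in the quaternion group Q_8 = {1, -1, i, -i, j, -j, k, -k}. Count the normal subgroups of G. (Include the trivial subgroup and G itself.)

G has 6 subgroups. Checking conjugation-invariance by order — order 1: 1/1 normal; order 2: 1/1 normal; order 4: 3/3 normal; order 8: 1/1 normal.
Total normal subgroups: 6.

6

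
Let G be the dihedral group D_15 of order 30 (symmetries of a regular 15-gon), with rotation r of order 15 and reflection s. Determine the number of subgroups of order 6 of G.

|G| = 30 and 6 | 30, so subgroups of order 6 are possible by Lagrange.
The subgroups of order 6 are: {e, r^5, r^10, s, r^5s, r^10s}; {e, r^5, r^10, rs, r^6s, r^11s}; {e, r^5, r^10, r^2s, r^7s, r^12s}; {e, r^5, r^10, r^3s, r^8s, r^13s}; … (5 in all).
So G has 5 subgroups of order 6.

5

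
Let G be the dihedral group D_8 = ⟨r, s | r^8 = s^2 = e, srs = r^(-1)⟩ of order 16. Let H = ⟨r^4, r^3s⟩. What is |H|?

4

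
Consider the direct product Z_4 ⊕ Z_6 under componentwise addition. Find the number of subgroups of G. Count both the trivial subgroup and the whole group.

16

|G| = 24, so by Lagrange every subgroup order divides 24. Divisors: 1, 2, 3, 4, 6, 8, 12, 24.
Subgroups by order — order 1: 1; order 2: 3; order 3: 1; order 4: 3; order 6: 3; order 8: 1; order 12: 3; order 24: 1.
Total: 1 + 3 + 1 + 3 + 3 + 1 + 3 + 1 = 16.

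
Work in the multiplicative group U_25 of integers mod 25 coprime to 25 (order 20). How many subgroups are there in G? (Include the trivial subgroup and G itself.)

|G| = 20, so by Lagrange every subgroup order divides 20. Divisors: 1, 2, 4, 5, 10, 20.
Subgroups by order — order 1: 1; order 2: 1; order 4: 1; order 5: 1; order 10: 1; order 20: 1.
Total: 1 + 1 + 1 + 1 + 1 + 1 = 6.

6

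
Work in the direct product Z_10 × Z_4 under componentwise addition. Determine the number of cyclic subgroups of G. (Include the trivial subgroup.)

12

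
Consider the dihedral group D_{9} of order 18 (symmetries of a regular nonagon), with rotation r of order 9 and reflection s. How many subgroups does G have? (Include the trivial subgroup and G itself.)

16

|G| = 18, so by Lagrange every subgroup order divides 18. Divisors: 1, 2, 3, 6, 9, 18.
Subgroups by order — order 1: 1; order 2: 9; order 3: 1; order 6: 3; order 9: 1; order 18: 1.
Total: 1 + 9 + 1 + 3 + 1 + 1 = 16.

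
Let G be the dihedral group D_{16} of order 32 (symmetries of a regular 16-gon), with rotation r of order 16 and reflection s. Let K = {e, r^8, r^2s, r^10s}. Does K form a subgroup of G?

Yes

|K| = 4 divides |G| = 32, consistent with Lagrange.
K contains the identity, every element's inverse is in K, and K is closed under ·: it is a subgroup.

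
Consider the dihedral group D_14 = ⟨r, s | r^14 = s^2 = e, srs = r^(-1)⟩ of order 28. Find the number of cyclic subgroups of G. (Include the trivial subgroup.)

Each element a generates a cyclic subgroup ⟨a⟩; distinct elements may generate the same one (a cyclic group of order d has φ(d) generators).
Cyclic subgroups by order — order 1: 1; order 2: 15; order 7: 1; order 14: 1.
Total: 18.

18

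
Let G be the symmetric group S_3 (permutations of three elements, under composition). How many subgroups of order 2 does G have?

|G| = 6 and 2 | 6, so subgroups of order 2 are possible by Lagrange.
The subgroups of order 2 are: {e, (1 2)}; {e, (1 3)}; {e, (2 3)}.
So G has 3 subgroups of order 2.

3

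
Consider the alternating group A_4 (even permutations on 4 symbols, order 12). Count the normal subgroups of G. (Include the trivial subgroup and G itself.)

G has 10 subgroups. Checking conjugation-invariance by order — order 1: 1/1 normal; order 2: 0/3 normal; order 3: 0/4 normal; order 4: 1/1 normal; order 12: 1/1 normal.
Total normal subgroups: 3.

3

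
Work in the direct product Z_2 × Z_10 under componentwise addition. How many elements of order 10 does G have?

An element (a,b) has order lcm(ord(a), ord(b)); count pairs with lcm equal to 10.
Enumerating gives 12 such elements.

12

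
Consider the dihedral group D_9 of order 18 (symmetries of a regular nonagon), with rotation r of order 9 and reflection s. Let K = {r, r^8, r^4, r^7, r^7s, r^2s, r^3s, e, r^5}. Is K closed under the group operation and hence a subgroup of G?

r^7 ∈ K but its inverse r^2 ∉ K, so K is not a subgroup.

No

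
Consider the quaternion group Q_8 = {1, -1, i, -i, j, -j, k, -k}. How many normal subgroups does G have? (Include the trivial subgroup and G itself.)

6

G has 6 subgroups. Checking conjugation-invariance by order — order 1: 1/1 normal; order 2: 1/1 normal; order 4: 3/3 normal; order 8: 1/1 normal.
Total normal subgroups: 6.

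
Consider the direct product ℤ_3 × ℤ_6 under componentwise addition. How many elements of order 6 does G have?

8

An element (a,b) has order lcm(ord(a), ord(b)); count pairs with lcm equal to 6.
Enumerating gives 8 such elements.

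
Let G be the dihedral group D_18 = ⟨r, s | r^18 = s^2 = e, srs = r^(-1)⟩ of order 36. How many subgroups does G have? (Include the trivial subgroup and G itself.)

|G| = 36, so by Lagrange every subgroup order divides 36. Divisors: 1, 2, 3, 4, 6, 9, 12, 18, 36.
Subgroups by order — order 1: 1; order 2: 19; order 3: 1; order 4: 9; order 6: 7; order 9: 1; order 12: 3; order 18: 3; order 36: 1.
Total: 1 + 19 + 1 + 9 + 7 + 1 + 3 + 3 + 1 = 45.

45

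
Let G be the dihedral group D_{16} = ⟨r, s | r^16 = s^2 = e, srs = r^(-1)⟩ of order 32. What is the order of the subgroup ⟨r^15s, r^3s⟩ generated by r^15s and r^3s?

8

|⟨r^15s⟩| = 2 and |⟨r^3s⟩| = 2, so |H| is a multiple of lcm(2, 2) = 2 and divides |G| = 32.
Closing under the operation: H = {e, r^4, r^8, r^12, r^3s, r^7s, r^11s, r^15s}, so |H| = 8.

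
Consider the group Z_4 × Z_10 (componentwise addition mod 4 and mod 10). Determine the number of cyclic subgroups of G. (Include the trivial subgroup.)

12

Group the elements of G by the cyclic subgroup they generate; each cyclic subgroup of order d accounts for φ(d) elements.
Cyclic subgroups by order — order 1: 1; order 2: 3; order 4: 2; order 5: 1; order 10: 3; order 20: 2.
Total: 12.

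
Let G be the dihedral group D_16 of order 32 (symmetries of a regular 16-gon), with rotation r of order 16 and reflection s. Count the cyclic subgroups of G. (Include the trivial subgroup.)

Group the elements of G by the cyclic subgroup they generate; each cyclic subgroup of order d accounts for φ(d) elements.
Cyclic subgroups by order — order 1: 1; order 2: 17; order 4: 1; order 8: 1; order 16: 1.
Total: 21.

21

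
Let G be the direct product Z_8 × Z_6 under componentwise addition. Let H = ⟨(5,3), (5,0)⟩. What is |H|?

16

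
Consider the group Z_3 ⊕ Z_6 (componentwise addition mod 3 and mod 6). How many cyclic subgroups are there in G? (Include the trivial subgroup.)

Each element a generates a cyclic subgroup ⟨a⟩; distinct elements may generate the same one (a cyclic group of order d has φ(d) generators).
Cyclic subgroups by order — order 1: 1; order 2: 1; order 3: 4; order 6: 4.
Total: 10.

10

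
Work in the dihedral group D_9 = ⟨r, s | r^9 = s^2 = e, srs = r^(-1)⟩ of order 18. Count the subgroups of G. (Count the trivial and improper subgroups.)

16

|G| = 18, so by Lagrange every subgroup order divides 18. Divisors: 1, 2, 3, 6, 9, 18.
Subgroups by order — order 1: 1; order 2: 9; order 3: 1; order 6: 3; order 9: 1; order 18: 1.
Total: 1 + 9 + 1 + 3 + 1 + 1 = 16.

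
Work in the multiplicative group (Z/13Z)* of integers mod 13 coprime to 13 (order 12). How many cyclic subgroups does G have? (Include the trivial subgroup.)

6

A cyclic subgroup of order d is generated by each of its φ(d) elements of order d, so the cyclic subgroups of order d number (#elements of order d)/φ(d).
Cyclic subgroups by order — order 1: 1; order 2: 1; order 3: 1; order 4: 1; order 6: 1; order 12: 1.
Total: 6.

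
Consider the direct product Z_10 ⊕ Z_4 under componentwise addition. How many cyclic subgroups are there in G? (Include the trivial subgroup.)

12

Each element a generates a cyclic subgroup ⟨a⟩; distinct elements may generate the same one (a cyclic group of order d has φ(d) generators).
Cyclic subgroups by order — order 1: 1; order 2: 3; order 4: 2; order 5: 1; order 10: 3; order 20: 2.
Total: 12.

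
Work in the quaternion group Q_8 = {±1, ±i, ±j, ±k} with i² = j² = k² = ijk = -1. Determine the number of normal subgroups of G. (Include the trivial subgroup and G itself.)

6

G has 6 subgroups. Checking conjugation-invariance by order — order 1: 1/1 normal; order 2: 1/1 normal; order 4: 3/3 normal; order 8: 1/1 normal.
Total normal subgroups: 6.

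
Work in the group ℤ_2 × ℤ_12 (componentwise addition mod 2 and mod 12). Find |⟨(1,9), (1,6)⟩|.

8

|⟨(1,9)⟩| = 4 and |⟨(1,6)⟩| = 2, so |H| is a multiple of lcm(4, 2) = 4 and divides |G| = 24.
Closing under the operation: H = {(0,0), (0,3), (0,6), (0,9), (1,0), (1,3), (1,6), (1,9)}, so |H| = 8.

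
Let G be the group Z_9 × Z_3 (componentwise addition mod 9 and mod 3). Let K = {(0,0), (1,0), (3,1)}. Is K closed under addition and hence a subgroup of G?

(3,1) ∈ K but its inverse (6,2) ∉ K, so K is not a subgroup.

No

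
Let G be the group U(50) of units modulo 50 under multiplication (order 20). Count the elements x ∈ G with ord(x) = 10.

4

The elements of order 10 are: 9, 19, 29, 39.
That's 4.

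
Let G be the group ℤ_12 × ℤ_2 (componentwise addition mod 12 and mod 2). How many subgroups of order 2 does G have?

3

|G| = 24 and 2 | 24, so subgroups of order 2 are possible by Lagrange.
The subgroups of order 2 are: {(0,0), (0,1)}; {(0,0), (6,0)}; {(0,0), (6,1)}.
So G has 3 subgroups of order 2.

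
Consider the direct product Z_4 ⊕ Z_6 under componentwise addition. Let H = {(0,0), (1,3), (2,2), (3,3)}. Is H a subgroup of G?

No

(2,2) ∈ H but its inverse (2,4) ∉ H, so H is not a subgroup.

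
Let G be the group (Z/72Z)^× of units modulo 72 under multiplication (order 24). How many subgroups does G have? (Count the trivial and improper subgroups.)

|G| = 24, so by Lagrange every subgroup order divides 24. Divisors: 1, 2, 3, 4, 6, 8, 12, 24.
Subgroups by order — order 1: 1; order 2: 7; order 3: 1; order 4: 7; order 6: 7; order 8: 1; order 12: 7; order 24: 1.
Total: 1 + 7 + 1 + 7 + 7 + 1 + 7 + 1 = 32.

32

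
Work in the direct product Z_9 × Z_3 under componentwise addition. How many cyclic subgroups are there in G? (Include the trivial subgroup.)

Each element a generates a cyclic subgroup ⟨a⟩; distinct elements may generate the same one (a cyclic group of order d has φ(d) generators).
Cyclic subgroups by order — order 1: 1; order 3: 4; order 9: 3.
Total: 8.

8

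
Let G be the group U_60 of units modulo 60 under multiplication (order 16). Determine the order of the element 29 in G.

2

Compute successive powers of 29 mod 60: 29, 1; 29^2 ≡ 1 (mod 60).
So |⟨29⟩| = 2.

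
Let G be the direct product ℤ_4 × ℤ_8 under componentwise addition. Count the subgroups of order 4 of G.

|G| = 32 and 4 | 32, so subgroups of order 4 are possible by Lagrange.
The subgroups of order 4 are: {(0,0), (0,2), (0,4), (0,6)}; {(0,0), (0,4), (2,0), (2,4)}; {(0,0), (0,4), (2,2), (2,6)}; {(0,0), (1,0), (2,0), (3,0)}; … (7 in all).
So G has 7 subgroups of order 4.

7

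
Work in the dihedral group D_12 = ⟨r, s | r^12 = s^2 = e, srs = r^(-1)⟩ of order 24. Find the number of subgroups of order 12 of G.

|G| = 24 and 12 | 24, so subgroups of order 12 are possible by Lagrange.
The subgroups of order 12 are: {e, r, r^2, r^3, r^4, r^5, r^6, r^7, r^8, r^9, r^10, r^11}; {e, r^2, r^4, r^6, r^8, r^10, s, r^2s, r^4s, r^6s, r^8s, r^10s}; {e, r^2, r^4, r^6, r^8, r^10, rs, r^3s, r^5s, r^7s, r^9s, r^11s}.
So G has 3 subgroups of order 12.

3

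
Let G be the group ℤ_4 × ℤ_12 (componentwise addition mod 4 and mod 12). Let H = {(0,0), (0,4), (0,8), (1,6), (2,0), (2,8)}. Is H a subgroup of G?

No

(1,6) ∈ H but its inverse (3,6) ∉ H, so H is not a subgroup.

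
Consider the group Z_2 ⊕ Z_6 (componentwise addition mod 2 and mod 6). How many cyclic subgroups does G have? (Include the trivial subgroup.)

Group the elements of G by the cyclic subgroup they generate; each cyclic subgroup of order d accounts for φ(d) elements.
Cyclic subgroups by order — order 1: 1; order 2: 3; order 3: 1; order 6: 3.
Total: 8.

8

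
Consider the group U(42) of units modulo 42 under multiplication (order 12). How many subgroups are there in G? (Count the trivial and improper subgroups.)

10

|G| = 12, so by Lagrange every subgroup order divides 12. Divisors: 1, 2, 3, 4, 6, 12.
Subgroups by order — order 1: 1; order 2: 3; order 3: 1; order 4: 1; order 6: 3; order 12: 1.
Total: 1 + 3 + 1 + 1 + 3 + 1 = 10.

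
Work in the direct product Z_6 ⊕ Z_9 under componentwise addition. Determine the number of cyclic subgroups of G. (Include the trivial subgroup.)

16

Group the elements of G by the cyclic subgroup they generate; each cyclic subgroup of order d accounts for φ(d) elements.
Cyclic subgroups by order — order 1: 1; order 2: 1; order 3: 4; order 6: 4; order 9: 3; order 18: 3.
Total: 16.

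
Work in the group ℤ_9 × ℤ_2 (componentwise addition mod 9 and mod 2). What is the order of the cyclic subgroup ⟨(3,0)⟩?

The order of (3,0) in Z_9 × Z_2 is lcm(ord(3) in Z_9, ord(0) in Z_2).
ord(3) = 3 and ord(0) = 1, so |⟨(3,0)⟩| = lcm(3, 1) = 3.

3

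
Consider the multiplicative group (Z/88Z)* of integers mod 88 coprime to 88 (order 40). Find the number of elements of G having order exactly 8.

0

No element of G has order 8 (even though 8 | 40).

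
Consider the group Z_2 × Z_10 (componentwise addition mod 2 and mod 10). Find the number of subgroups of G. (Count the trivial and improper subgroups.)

10

|G| = 20, so by Lagrange every subgroup order divides 20. Divisors: 1, 2, 4, 5, 10, 20.
Subgroups by order — order 1: 1; order 2: 3; order 4: 1; order 5: 1; order 10: 3; order 20: 1.
Total: 1 + 3 + 1 + 1 + 3 + 1 = 10.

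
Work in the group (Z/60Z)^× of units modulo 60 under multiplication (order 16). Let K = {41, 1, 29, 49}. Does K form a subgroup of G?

|K| = 4 divides |G| = 16, consistent with Lagrange.
K contains the identity, every element's inverse is in K, and K is closed under ·: it is a subgroup.

Yes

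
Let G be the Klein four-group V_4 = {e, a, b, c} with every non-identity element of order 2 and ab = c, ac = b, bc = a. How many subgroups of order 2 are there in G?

3

|G| = 4 and 2 | 4, so subgroups of order 2 are possible by Lagrange.
The subgroups of order 2 are: {e, a}; {e, b}; {e, c}.
So G has 3 subgroups of order 2.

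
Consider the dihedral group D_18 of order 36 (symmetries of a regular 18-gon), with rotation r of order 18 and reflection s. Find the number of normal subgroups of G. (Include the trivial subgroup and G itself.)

9

G has 45 subgroups. Checking conjugation-invariance by order — order 1: 1/1 normal; order 2: 1/19 normal; order 3: 1/1 normal; order 4: 0/9 normal; order 6: 1/7 normal; order 9: 1/1 normal; order 12: 0/3 normal; order 18: 3/3 normal; order 36: 1/1 normal.
Total normal subgroups: 9.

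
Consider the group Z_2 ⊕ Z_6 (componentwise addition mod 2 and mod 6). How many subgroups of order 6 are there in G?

3

|G| = 12 and 6 | 12, so subgroups of order 6 are possible by Lagrange.
The subgroups of order 6 are: {(0,0), (0,1), (0,2), (0,3), (0,4), (0,5)}; {(0,0), (0,2), (0,4), (1,0), (1,2), (1,4)}; {(0,0), (0,2), (0,4), (1,1), (1,3), (1,5)}.
So G has 3 subgroups of order 6.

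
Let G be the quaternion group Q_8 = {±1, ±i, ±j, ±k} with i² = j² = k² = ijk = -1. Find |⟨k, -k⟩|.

|⟨k⟩| = 4 and |⟨-k⟩| = 4, so |H| is a multiple of lcm(4, 4) = 4 and divides |G| = 8.
Closing under the operation: H = {1, -1, k, -k}, so |H| = 4.

4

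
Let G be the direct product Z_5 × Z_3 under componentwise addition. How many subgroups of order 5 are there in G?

1

|G| = 15 and 5 | 15, so subgroups of order 5 are possible by Lagrange.
The subgroups of order 5 are: {(0,0), (1,0), (2,0), (3,0), (4,0)}.
So G has 1 subgroup of order 5.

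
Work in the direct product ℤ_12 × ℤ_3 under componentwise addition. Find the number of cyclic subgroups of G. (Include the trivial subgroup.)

Each element a generates a cyclic subgroup ⟨a⟩; distinct elements may generate the same one (a cyclic group of order d has φ(d) generators).
Cyclic subgroups by order — order 1: 1; order 2: 1; order 3: 4; order 4: 1; order 6: 4; order 12: 4.
Total: 15.

15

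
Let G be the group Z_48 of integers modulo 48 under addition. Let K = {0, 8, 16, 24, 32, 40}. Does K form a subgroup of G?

|K| = 6 divides |G| = 48, consistent with Lagrange.
K contains the identity, every element's inverse is in K, and K is closed under +: it is a subgroup.
In fact K = ⟨8⟩.

Yes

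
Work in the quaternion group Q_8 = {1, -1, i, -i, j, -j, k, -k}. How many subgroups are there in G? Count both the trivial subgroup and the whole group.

6

|G| = 8, so by Lagrange every subgroup order divides 8. Divisors: 1, 2, 4, 8.
Subgroups by order — order 1: 1; order 2: 1; order 4: 3; order 8: 1.
Total: 1 + 1 + 3 + 1 = 6.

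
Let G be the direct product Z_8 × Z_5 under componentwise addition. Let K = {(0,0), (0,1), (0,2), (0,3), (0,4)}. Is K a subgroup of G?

Yes

|K| = 5 divides |G| = 40, consistent with Lagrange.
K contains the identity, every element's inverse is in K, and K is closed under +: it is a subgroup.
In fact K = ⟨(0,1)⟩.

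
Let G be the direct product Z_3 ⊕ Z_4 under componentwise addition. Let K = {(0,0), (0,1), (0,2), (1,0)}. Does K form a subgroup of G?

No

(0,1) ∈ K but its inverse (0,3) ∉ K, so K is not a subgroup.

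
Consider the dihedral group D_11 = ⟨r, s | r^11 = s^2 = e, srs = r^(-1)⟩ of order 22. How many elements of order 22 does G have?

0

No element of G has order 22 (even though 22 | 22).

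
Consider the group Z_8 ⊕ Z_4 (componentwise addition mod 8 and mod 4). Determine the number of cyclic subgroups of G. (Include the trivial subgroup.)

Group the elements of G by the cyclic subgroup they generate; each cyclic subgroup of order d accounts for φ(d) elements.
Cyclic subgroups by order — order 1: 1; order 2: 3; order 4: 6; order 8: 4.
Total: 14.

14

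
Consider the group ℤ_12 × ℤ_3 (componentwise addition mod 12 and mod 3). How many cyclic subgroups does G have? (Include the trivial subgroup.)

Each element a generates a cyclic subgroup ⟨a⟩; distinct elements may generate the same one (a cyclic group of order d has φ(d) generators).
Cyclic subgroups by order — order 1: 1; order 2: 1; order 3: 4; order 4: 1; order 6: 4; order 12: 4.
Total: 15.

15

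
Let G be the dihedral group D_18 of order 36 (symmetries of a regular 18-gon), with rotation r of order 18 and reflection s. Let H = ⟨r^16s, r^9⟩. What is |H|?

|⟨r^16s⟩| = 2 and |⟨r^9⟩| = 2, so |H| is a multiple of lcm(2, 2) = 2 and divides |G| = 36.
Closing under the operation: H = {e, r^9, r^7s, r^16s}, so |H| = 4.

4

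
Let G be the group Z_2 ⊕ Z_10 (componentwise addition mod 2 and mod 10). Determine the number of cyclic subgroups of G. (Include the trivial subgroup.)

A cyclic subgroup of order d is generated by each of its φ(d) elements of order d, so the cyclic subgroups of order d number (#elements of order d)/φ(d).
Cyclic subgroups by order — order 1: 1; order 2: 3; order 5: 1; order 10: 3.
Total: 8.

8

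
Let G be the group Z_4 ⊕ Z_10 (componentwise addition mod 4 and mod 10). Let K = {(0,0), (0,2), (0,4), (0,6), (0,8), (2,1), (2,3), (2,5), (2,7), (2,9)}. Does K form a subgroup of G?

|K| = 10 divides |G| = 40, consistent with Lagrange.
K contains the identity, every element's inverse is in K, and K is closed under +: it is a subgroup.
In fact K = ⟨(2,1)⟩.

Yes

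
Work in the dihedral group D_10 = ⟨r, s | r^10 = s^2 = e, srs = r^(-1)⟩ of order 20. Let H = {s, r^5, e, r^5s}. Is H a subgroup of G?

|H| = 4 divides |G| = 20, consistent with Lagrange.
H contains the identity, every element's inverse is in H, and H is closed under ·: it is a subgroup.

Yes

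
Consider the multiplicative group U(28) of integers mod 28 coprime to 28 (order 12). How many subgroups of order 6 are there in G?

|G| = 12 and 6 | 12, so subgroups of order 6 are possible by Lagrange.
The subgroups of order 6 are: {1, 9, 11, 15, 23, 25}; {1, 5, 9, 13, 17, 25}; {1, 3, 9, 19, 25, 27}.
So G has 3 subgroups of order 6.

3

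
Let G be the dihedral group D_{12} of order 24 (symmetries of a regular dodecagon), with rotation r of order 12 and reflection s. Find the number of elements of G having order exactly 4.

2

The elements of order 4 are: r^3, r^9.
That's 2.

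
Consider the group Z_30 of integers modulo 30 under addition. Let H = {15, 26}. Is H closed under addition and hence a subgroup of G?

No

The identity 0 ∉ H, so H is not a subgroup.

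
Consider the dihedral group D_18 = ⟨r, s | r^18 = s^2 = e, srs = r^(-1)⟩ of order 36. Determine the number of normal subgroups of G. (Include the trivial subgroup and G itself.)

9

G has 45 subgroups. Checking conjugation-invariance by order — order 1: 1/1 normal; order 2: 1/19 normal; order 3: 1/1 normal; order 4: 0/9 normal; order 6: 1/7 normal; order 9: 1/1 normal; order 12: 0/3 normal; order 18: 3/3 normal; order 36: 1/1 normal.
Total normal subgroups: 9.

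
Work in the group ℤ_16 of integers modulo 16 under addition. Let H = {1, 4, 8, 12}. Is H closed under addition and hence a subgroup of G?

No

The identity 0 ∉ H, so H is not a subgroup.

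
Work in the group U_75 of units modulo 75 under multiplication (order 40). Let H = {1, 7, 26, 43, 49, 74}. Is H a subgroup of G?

No

|H| = 6 does not divide |G| = 40, so by Lagrange H is not a subgroup.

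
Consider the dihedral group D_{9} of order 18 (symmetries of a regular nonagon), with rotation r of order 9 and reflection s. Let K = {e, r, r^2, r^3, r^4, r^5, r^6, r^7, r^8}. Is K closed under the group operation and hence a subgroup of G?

|K| = 9 divides |G| = 18, consistent with Lagrange.
K contains the identity, every element's inverse is in K, and K is closed under ·: it is a subgroup.
In fact K = ⟨r^4⟩.

Yes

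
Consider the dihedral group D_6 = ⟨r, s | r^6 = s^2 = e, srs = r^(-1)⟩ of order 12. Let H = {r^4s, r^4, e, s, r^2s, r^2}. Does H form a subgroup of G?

Yes

|H| = 6 divides |G| = 12, consistent with Lagrange.
H contains the identity, every element's inverse is in H, and H is closed under ·: it is a subgroup.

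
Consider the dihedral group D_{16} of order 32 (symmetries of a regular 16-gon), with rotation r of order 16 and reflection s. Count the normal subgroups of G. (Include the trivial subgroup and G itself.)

8

G has 36 subgroups. Checking conjugation-invariance by order — order 1: 1/1 normal; order 2: 1/17 normal; order 4: 1/9 normal; order 8: 1/5 normal; order 16: 3/3 normal; order 32: 1/1 normal.
Total normal subgroups: 8.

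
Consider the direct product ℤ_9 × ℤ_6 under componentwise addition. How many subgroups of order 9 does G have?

|G| = 54 and 9 | 54, so subgroups of order 9 are possible by Lagrange.
The subgroups of order 9 are: {(0,0), (0,2), (0,4), (3,0), (3,2), (3,4), (6,0), (6,2), (6,4)}; {(0,0), (1,0), (2,0), (3,0), (4,0), (5,0), (6,0), (7,0), (8,0)}; {(0,0), (1,2), (2,4), (3,0), (4,2), (5,4), (6,0), (7,2), (8,4)}; {(0,0), (1,4), (2,2), (3,0), (4,4), (5,2), (6,0), (7,4), (8,2)}.
So G has 4 subgroups of order 9.

4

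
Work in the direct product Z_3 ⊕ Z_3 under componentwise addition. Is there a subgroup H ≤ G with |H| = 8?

No

8 does not divide |G| = 9, so by Lagrange no subgroup of order 8 exists.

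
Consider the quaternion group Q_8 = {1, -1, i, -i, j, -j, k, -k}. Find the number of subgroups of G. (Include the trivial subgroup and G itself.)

|G| = 8, so by Lagrange every subgroup order divides 8. Divisors: 1, 2, 4, 8.
Subgroups by order — order 1: 1; order 2: 1; order 4: 3; order 8: 1.
Total: 1 + 1 + 3 + 1 = 6.

6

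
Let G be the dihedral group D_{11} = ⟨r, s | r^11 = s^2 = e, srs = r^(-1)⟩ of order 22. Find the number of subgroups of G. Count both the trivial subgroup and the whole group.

14

|G| = 22, so by Lagrange every subgroup order divides 22. Divisors: 1, 2, 11, 22.
Subgroups by order — order 1: 1; order 2: 11; order 11: 1; order 22: 1.
Total: 1 + 11 + 1 + 1 = 14.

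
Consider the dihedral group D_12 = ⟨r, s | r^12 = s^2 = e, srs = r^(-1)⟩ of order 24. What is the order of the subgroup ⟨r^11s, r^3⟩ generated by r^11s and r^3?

8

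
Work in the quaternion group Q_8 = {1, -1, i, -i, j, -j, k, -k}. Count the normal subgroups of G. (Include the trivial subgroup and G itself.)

6

G has 6 subgroups. Checking conjugation-invariance by order — order 1: 1/1 normal; order 2: 1/1 normal; order 4: 3/3 normal; order 8: 1/1 normal.
Total normal subgroups: 6.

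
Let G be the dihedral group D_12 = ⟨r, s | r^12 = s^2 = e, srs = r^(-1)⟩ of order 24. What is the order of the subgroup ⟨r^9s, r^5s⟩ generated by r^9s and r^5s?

|⟨r^9s⟩| = 2 and |⟨r^5s⟩| = 2, so |H| is a multiple of lcm(2, 2) = 2 and divides |G| = 24.
Closing under the operation: H = {e, r^4, r^8, rs, r^5s, r^9s}, so |H| = 6.

6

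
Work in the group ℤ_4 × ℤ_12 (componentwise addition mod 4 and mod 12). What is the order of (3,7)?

12

The order of (3,7) in Z_4 × Z_12 is lcm(ord(3) in Z_4, ord(7) in Z_12).
ord(3) = 4 and ord(7) = 12, so |⟨(3,7)⟩| = lcm(4, 12) = 12.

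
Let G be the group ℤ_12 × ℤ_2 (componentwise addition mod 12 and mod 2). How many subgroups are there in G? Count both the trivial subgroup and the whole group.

16

|G| = 24, so by Lagrange every subgroup order divides 24. Divisors: 1, 2, 3, 4, 6, 8, 12, 24.
Subgroups by order — order 1: 1; order 2: 3; order 3: 1; order 4: 3; order 6: 3; order 8: 1; order 12: 3; order 24: 1.
Total: 1 + 3 + 1 + 3 + 3 + 1 + 3 + 1 = 16.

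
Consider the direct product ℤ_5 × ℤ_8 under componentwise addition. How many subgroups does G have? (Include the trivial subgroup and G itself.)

|G| = 40, so by Lagrange every subgroup order divides 40. Divisors: 1, 2, 4, 5, 8, 10, 20, 40.
Subgroups by order — order 1: 1; order 2: 1; order 4: 1; order 5: 1; order 8: 1; order 10: 1; order 20: 1; order 40: 1.
Total: 1 + 1 + 1 + 1 + 1 + 1 + 1 + 1 = 8.

8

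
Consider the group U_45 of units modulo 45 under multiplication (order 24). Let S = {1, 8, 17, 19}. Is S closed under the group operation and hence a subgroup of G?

Yes

|S| = 4 divides |G| = 24, consistent with Lagrange.
S contains the identity, every element's inverse is in S, and S is closed under ·: it is a subgroup.
In fact S = ⟨8⟩.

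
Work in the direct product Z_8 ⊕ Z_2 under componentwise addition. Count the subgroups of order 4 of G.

|G| = 16 and 4 | 16, so subgroups of order 4 are possible by Lagrange.
The subgroups of order 4 are: {(0,0), (0,1), (4,0), (4,1)}; {(0,0), (2,0), (4,0), (6,0)}; {(0,0), (2,1), (4,0), (6,1)}.
So G has 3 subgroups of order 4.

3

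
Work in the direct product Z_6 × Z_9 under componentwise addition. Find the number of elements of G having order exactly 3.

8

An element (a,b) has order lcm(ord(a), ord(b)); count pairs with lcm equal to 3.
Enumerating gives 8 such elements.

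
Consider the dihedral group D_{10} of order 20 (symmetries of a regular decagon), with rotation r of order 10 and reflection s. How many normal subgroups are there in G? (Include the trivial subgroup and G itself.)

G has 22 subgroups. Checking conjugation-invariance by order — order 1: 1/1 normal; order 2: 1/11 normal; order 4: 0/5 normal; order 5: 1/1 normal; order 10: 3/3 normal; order 20: 1/1 normal.
Total normal subgroups: 7.

7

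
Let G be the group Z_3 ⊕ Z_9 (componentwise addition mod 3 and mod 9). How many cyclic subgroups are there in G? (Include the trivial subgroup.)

A cyclic subgroup of order d is generated by each of its φ(d) elements of order d, so the cyclic subgroups of order d number (#elements of order d)/φ(d).
Cyclic subgroups by order — order 1: 1; order 3: 4; order 9: 3.
Total: 8.

8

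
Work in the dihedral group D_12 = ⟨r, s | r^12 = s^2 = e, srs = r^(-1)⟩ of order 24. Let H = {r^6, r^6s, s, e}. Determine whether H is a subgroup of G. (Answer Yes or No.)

|H| = 4 divides |G| = 24, consistent with Lagrange.
H contains the identity, every element's inverse is in H, and H is closed under ·: it is a subgroup.

Yes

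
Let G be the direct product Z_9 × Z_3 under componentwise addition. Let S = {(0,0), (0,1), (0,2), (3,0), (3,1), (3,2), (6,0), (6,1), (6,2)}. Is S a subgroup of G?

|S| = 9 divides |G| = 27, consistent with Lagrange.
S contains the identity, every element's inverse is in S, and S is closed under +: it is a subgroup.

Yes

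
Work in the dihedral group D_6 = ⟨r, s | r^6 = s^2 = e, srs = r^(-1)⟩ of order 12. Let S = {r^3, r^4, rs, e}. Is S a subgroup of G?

No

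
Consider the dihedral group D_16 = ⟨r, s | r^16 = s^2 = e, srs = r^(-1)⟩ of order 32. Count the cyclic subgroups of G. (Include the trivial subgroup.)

A cyclic subgroup of order d is generated by each of its φ(d) elements of order d, so the cyclic subgroups of order d number (#elements of order d)/φ(d).
Cyclic subgroups by order — order 1: 1; order 2: 17; order 4: 1; order 8: 1; order 16: 1.
Total: 21.

21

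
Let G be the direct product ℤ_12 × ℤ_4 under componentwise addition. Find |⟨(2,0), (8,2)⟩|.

12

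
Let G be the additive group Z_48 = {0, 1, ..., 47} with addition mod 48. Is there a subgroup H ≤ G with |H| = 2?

Yes

2 | 48. A subgroup of order 2 is {0, 24}.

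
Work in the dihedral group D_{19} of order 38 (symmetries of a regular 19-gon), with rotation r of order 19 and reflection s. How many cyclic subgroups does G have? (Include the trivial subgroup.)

Each element a generates a cyclic subgroup ⟨a⟩; distinct elements may generate the same one (a cyclic group of order d has φ(d) generators).
Cyclic subgroups by order — order 1: 1; order 2: 19; order 19: 1.
Total: 21.

21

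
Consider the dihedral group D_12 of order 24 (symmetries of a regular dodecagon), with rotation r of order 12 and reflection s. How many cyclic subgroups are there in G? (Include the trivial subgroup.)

18

Each element a generates a cyclic subgroup ⟨a⟩; distinct elements may generate the same one (a cyclic group of order d has φ(d) generators).
Cyclic subgroups by order — order 1: 1; order 2: 13; order 3: 1; order 4: 1; order 6: 1; order 12: 1.
Total: 18.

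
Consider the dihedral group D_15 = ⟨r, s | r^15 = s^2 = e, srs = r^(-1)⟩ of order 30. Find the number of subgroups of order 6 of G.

|G| = 30 and 6 | 30, so subgroups of order 6 are possible by Lagrange.
The subgroups of order 6 are: {e, r^5, r^10, s, r^5s, r^10s}; {e, r^5, r^10, rs, r^6s, r^11s}; {e, r^5, r^10, r^2s, r^7s, r^12s}; {e, r^5, r^10, r^3s, r^8s, r^13s}; … (5 in all).
So G has 5 subgroups of order 6.

5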